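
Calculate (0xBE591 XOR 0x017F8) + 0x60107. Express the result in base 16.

0x11F370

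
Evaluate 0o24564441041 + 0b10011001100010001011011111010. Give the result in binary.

0o24564441041 = 0b10100101110100100100001000100001 in binary.
Add column by column in base 2, right to left:
  1+0 = 1
  0+1 = 1
  0+0 = 0
  0+1 = 1
  0+1 = 1
  1+1 = 0 carry 1
  0+1+1 = 0 carry 1
  0+1+1 = 0 carry 1
  0+0+1 = 1
  1+1 = 0 carry 1
  0+1+1 = 0 carry 1
  0+0+1 = 1
  0+1 = 1
  0+0 = 0
  1+0 = 1
  0+0 = 0
  0+1 = 1
  1+0 = 1
  0+0 = 0
  0+0 = 0
  1+1 = 0 carry 1
  0+1+1 = 0 carry 1
  1+0+1 = 0 carry 1
  1+0+1 = 0 carry 1
  1+1+1 = 1 carry 1
  0+1+1 = 0 carry 1
  1+0+1 = 0 carry 1
  0+0+1 = 1
  0+1 = 1
  1+0 = 1
  0+0 = 0
  1+0 = 1

0b10111001000000110101100100011011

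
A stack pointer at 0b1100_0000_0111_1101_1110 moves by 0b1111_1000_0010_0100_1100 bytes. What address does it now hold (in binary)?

Add column by column in base 2, right to left:
  0+0 = 0
  1+0 = 1
  1+1 = 0 carry 1
  1+1+1 = 1 carry 1
  1+0+1 = 0 carry 1
  0+0+1 = 1
  1+1 = 0 carry 1
  1+0+1 = 0 carry 1
  1+0+1 = 0 carry 1
  1+1+1 = 1 carry 1
  1+0+1 = 0 carry 1
  0+0+1 = 1
  0+0 = 0
  0+0 = 0
  0+0 = 0
  0+1 = 1
  0+1 = 1
  0+1 = 1
  1+1 = 0 carry 1
  1+1+1 = 1 carry 1
  final carry 1

0b110111000101000101010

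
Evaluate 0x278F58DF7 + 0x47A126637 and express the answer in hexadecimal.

0x6F307F42E

Add column by column in base 16, right to left:
  7+7 = E
  F+3 = 2 carry 1
  D+6+1 = 4 carry 1
  8+6+1 = F
  5+2 = 7
  F+1 = 0 carry 1
  8+A+1 = 3 carry 1
  7+7+1 = F
  2+4 = 6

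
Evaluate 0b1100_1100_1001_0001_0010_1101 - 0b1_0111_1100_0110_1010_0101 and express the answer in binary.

Subtract column by column in base 2:
  1-1 → 0
  0-0 → 0
  1-1 → 0
  1-0 → 1
  0-0 → 0
  1-1 → 0
  0-0 → 0
  0-1 → 1 (borrow)
  1-0-1 → 0
  0-1 → 1 (borrow)
  0-1-1 → 0 (borrow)
  0-0-1 → 1 (borrow)
  1-0-1 → 0
  0-0 → 0
  0-1 → 1 (borrow)
  1-1-1 → 1 (borrow)
  0-1-1 → 0 (borrow)
  0-1-1 → 0 (borrow)
  1-1-1 → 1 (borrow)
  1-0-1 → 0
  0-1 → 1 (borrow)
  0-0-1 → 1 (borrow)
  1-0-1 → 0
  1-0 → 1

0b101101001100101010001000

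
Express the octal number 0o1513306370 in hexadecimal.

0xd2d8cf8

Each octal digit is 3 bits: 1=001 5=101 1=001 3=011 3=011 0=000 6=110 3=011 7=111 0=000.
Group the bits into nibbles: 1101 0010 1101 1000 1100 1111 1000 → d2d8cf8.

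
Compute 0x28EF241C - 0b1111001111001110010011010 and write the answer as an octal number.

0x28EF241C = 0o5073622034 in octal.
0b1111001111001110010011010 = 0o171716232 in octal.
Subtract column by column in base 8:
  4-2 → 2
  3-3 → 0
  0-2 → 6 (borrow)
  2-6-1 → 3 (borrow)
  2-1-1 → 0
  6-7 → 7 (borrow)
  3-1-1 → 1
  7-7 → 0
  0-1 → 7 (borrow)
  5-0-1 → 4

0o4701703602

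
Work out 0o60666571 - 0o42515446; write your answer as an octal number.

Subtract column by column in base 8:
  1-6 → 3 (borrow)
  7-4-1 → 2
  5-4 → 1
  6-5 → 1
  6-1 → 5
  6-5 → 1
  0-2 → 6 (borrow)
  6-4-1 → 1

0o16151123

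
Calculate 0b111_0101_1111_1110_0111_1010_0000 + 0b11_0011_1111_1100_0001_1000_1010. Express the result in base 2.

Add column by column in base 2, right to left:
  0+0 = 0
  0+1 = 1
  0+0 = 0
  0+1 = 1
  0+0 = 0
  1+0 = 1
  0+0 = 0
  1+1 = 0 carry 1
  1+1+1 = 1 carry 1
  1+0+1 = 0 carry 1
  1+0+1 = 0 carry 1
  0+0+1 = 1
  0+0 = 0
  1+0 = 1
  1+1 = 0 carry 1
  1+1+1 = 1 carry 1
  1+1+1 = 1 carry 1
  1+1+1 = 1 carry 1
  1+1+1 = 1 carry 1
  1+1+1 = 1 carry 1
  1+1+1 = 1 carry 1
  0+1+1 = 0 carry 1
  1+0+1 = 0 carry 1
  0+0+1 = 1
  1+1 = 0 carry 1
  1+1+1 = 1 carry 1
  1+0+1 = 0 carry 1
  final carry 1

0b1010100111111010100100101010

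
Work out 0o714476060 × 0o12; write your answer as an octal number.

0o10776154740

Multiply each base-8 digit by 10, carrying:
  0×10 = 0 → write 0
  6×10 = 60 → write 4 carry 7
  0×10+7 = 7 → write 7
  6×10 = 60 → write 4 carry 7
  7×10+7 = 77 → write 5 carry 9
  4×10+9 = 49 → write 1 carry 6
  4×10+6 = 46 → write 6 carry 5
  1×10+5 = 15 → write 7 carry 1
  7×10+1 = 71 → write 7 carry 8
  remaining carry: 10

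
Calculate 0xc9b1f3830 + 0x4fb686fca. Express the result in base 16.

0x119687a7fa

Add column by column in base 16, right to left:
  0+a = a
  3+c = f
  8+f = 7 carry 1
  3+6+1 = a
  f+8 = 7 carry 1
  1+6+1 = 8
  b+b = 6 carry 1
  9+f+1 = 9 carry 1
  c+4+1 = 1 carry 1
  final carry 1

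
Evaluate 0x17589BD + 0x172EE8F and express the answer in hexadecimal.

0x2E8784C

Add column by column in base 16, right to left:
  D+F = C carry 1
  B+8+1 = 4 carry 1
  9+E+1 = 8 carry 1
  8+E+1 = 7 carry 1
  5+2+1 = 8
  7+7 = E
  1+1 = 2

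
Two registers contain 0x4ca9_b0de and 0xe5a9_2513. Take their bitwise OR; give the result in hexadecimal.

OR each hex digit independently (no carries):
  4|e=e, c|5=d, a|a=a, 9|9=9, b|2=b, 0|5=5, d|1=d, e|3=f

0xeda9b5df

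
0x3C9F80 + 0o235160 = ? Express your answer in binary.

0x3C9F80 = 0b1111001001111110000000 in binary.
0o235160 = 0b10011101001110000 in binary.
Add column by column in base 2, right to left:
  0+0 = 0
  0+0 = 0
  0+0 = 0
  0+0 = 0
  0+1 = 1
  0+1 = 1
  0+1 = 1
  1+0 = 1
  1+0 = 1
  1+1 = 0 carry 1
  1+0+1 = 0 carry 1
  1+1+1 = 1 carry 1
  1+1+1 = 1 carry 1
  0+1+1 = 0 carry 1
  0+0+1 = 1
  1+0 = 1
  0+1 = 1
  0+0 = 0
  1+0 = 1
  1+0 = 1
  1+0 = 1
  1+0 = 1

0b1111011101100111110000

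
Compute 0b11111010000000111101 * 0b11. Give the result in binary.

0b1011101110000010110111

Multiply each base-2 digit by 3, carrying:
  1×3 = 3 → write 1 carry 1
  0×3+1 = 1 → write 1
  1×3 = 3 → write 1 carry 1
  1×3+1 = 4 → write 0 carry 2
  1×3+2 = 5 → write 1 carry 2
  1×3+2 = 5 → write 1 carry 2
  0×3+2 = 2 → write 0 carry 1
  0×3+1 = 1 → write 1
  0×3 = 0 → write 0
  0×3 = 0 → write 0
  0×3 = 0 → write 0
  0×3 = 0 → write 0
  0×3 = 0 → write 0
  1×3 = 3 → write 1 carry 1
  0×3+1 = 1 → write 1
  1×3 = 3 → write 1 carry 1
  1×3+1 = 4 → write 0 carry 2
  1×3+2 = 5 → write 1 carry 2
  1×3+2 = 5 → write 1 carry 2
  1×3+2 = 5 → write 1 carry 2
  remaining carry: 10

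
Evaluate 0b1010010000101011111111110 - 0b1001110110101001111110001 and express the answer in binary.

0b11010000010000001101

Subtract column by column in base 2:
  0-1 → 1 (borrow)
  1-0-1 → 0
  1-0 → 1
  1-0 → 1
  1-1 → 0
  1-1 → 0
  1-1 → 0
  1-1 → 0
  1-1 → 0
  1-1 → 0
  1-0 → 1
  0-0 → 0
  1-1 → 0
  0-0 → 0
  1-1 → 0
  0-0 → 0
  0-1 → 1 (borrow)
  0-1-1 → 0 (borrow)
  0-0-1 → 1 (borrow)
  1-1-1 → 1 (borrow)
  0-1-1 → 0 (borrow)
  0-1-1 → 0 (borrow)
  1-0-1 → 0
  0-0 → 0
  1-1 → 0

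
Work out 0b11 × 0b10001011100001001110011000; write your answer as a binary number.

Multiply each base-2 digit by 3, carrying:
  0×3 = 0 → write 0
  0×3 = 0 → write 0
  0×3 = 0 → write 0
  1×3 = 3 → write 1 carry 1
  1×3+1 = 4 → write 0 carry 2
  0×3+2 = 2 → write 0 carry 1
  0×3+1 = 1 → write 1
  1×3 = 3 → write 1 carry 1
  1×3+1 = 4 → write 0 carry 2
  1×3+2 = 5 → write 1 carry 2
  0×3+2 = 2 → write 0 carry 1
  0×3+1 = 1 → write 1
  1×3 = 3 → write 1 carry 1
  0×3+1 = 1 → write 1
  0×3 = 0 → write 0
  0×3 = 0 → write 0
  0×3 = 0 → write 0
  1×3 = 3 → write 1 carry 1
  1×3+1 = 4 → write 0 carry 2
  1×3+2 = 5 → write 1 carry 2
  0×3+2 = 2 → write 0 carry 1
  1×3+1 = 4 → write 0 carry 2
  0×3+2 = 2 → write 0 carry 1
  0×3+1 = 1 → write 1
  0×3 = 0 → write 0
  1×3 = 3 → write 1 carry 1
  remaining carry: 1

0b110100010100011101011001000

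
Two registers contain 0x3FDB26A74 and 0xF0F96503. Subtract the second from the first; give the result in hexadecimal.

Subtract column by column in base 16:
  4-3 → 1
  7-0 → 7
  A-5 → 5
  6-6 → 0
  2-9 → 9 (borrow)
  B-F-1 → B (borrow)
  D-0-1 → C
  F-F → 0
  3-0 → 3

0x30CB90571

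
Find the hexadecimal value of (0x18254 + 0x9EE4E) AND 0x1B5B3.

Add column by column in base 16, right to left:
  4+E = 2 carry 1
  5+4+1 = A
  2+E = 0 carry 1
  8+E+1 = 7 carry 1
  1+9+1 = B
Sum = 0xB70A2; now AND with 0x1B5B3:
  B&1=1, 7&B=3, 0&5=0, A&B=A, 2&3=2

0x130A2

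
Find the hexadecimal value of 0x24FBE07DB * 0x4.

Multiply each base-16 digit by 4, carrying:
  B×4 = 44 → write C carry 2
  D×4+2 = 54 → write 6 carry 3
  7×4+3 = 31 → write F carry 1
  0×4+1 = 1 → write 1
  E×4 = 56 → write 8 carry 3
  B×4+3 = 47 → write F carry 2
  F×4+2 = 62 → write E carry 3
  4×4+3 = 19 → write 3 carry 1
  2×4+1 = 9 → write 9

0x93EF81F6C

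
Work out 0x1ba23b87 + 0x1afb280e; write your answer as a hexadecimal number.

0x369d6395

Add column by column in base 16, right to left:
  7+e = 5 carry 1
  8+0+1 = 9
  b+8 = 3 carry 1
  3+2+1 = 6
  2+b = d
  a+f = 9 carry 1
  b+a+1 = 6 carry 1
  1+1+1 = 3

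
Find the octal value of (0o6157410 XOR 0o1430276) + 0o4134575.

First 0o6157410 XOR 0o1430276 = 0o7567666.
Add column by column in base 8, right to left:
  6+5 = 3 carry 1
  6+7+1 = 6 carry 1
  6+5+1 = 4 carry 1
  7+4+1 = 4 carry 1
  6+3+1 = 2 carry 1
  5+1+1 = 7
  7+4 = 3 carry 1
  final carry 1

0o13724463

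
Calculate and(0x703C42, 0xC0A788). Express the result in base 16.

0x402400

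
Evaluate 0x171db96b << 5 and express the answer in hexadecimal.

5 bits is not a whole number of base-16 digits; in binary: 10111000111011011100101101011 << 5 = 1011100011101101110010110101100000.

0x2e3b72d60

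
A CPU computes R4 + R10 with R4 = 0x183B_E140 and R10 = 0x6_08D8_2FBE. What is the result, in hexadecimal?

0x6211410FE

Add column by column in base 16, right to left:
  0+E = E
  4+B = F
  1+F = 0 carry 1
  E+2+1 = 1 carry 1
  B+8+1 = 4 carry 1
  3+D+1 = 1 carry 1
  8+8+1 = 1 carry 1
  1+0+1 = 2
  0+6 = 6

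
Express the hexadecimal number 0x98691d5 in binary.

0b1001100001101001000111010101

Expand each hex digit to 4 bits: 9=1001 8=1000 6=0110 9=1001 1=0001 d=1101 5=0101.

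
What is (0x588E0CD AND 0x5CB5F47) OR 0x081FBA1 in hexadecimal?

0x589FBE5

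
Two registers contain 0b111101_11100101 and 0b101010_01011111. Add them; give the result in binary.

0b110100001000100

Add column by column in base 2, right to left:
  1+1 = 0 carry 1
  0+1+1 = 0 carry 1
  1+1+1 = 1 carry 1
  0+1+1 = 0 carry 1
  0+1+1 = 0 carry 1
  1+0+1 = 0 carry 1
  1+1+1 = 1 carry 1
  1+0+1 = 0 carry 1
  1+0+1 = 0 carry 1
  0+1+1 = 0 carry 1
  1+0+1 = 0 carry 1
  1+1+1 = 1 carry 1
  1+0+1 = 0 carry 1
  1+1+1 = 1 carry 1
  final carry 1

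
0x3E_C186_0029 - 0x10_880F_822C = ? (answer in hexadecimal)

0x2E39767DFD

Subtract column by column in base 16:
  9-C → D (borrow)
  2-2-1 → F (borrow)
  0-2-1 → D (borrow)
  0-8-1 → 7 (borrow)
  6-F-1 → 6 (borrow)
  8-0-1 → 7
  1-8 → 9 (borrow)
  C-8-1 → 3
  E-0 → E
  3-1 → 2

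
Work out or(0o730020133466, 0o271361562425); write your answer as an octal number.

0o771361573467

OR each oct digit independently (no carries):
  7|2=7, 3|7=7, 0|1=1, 0|3=3, 2|6=6, 0|1=1, 1|5=5, 3|6=7, 3|2=3, 4|4=4, 6|2=6, 6|5=7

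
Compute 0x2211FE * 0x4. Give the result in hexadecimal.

0x8847F8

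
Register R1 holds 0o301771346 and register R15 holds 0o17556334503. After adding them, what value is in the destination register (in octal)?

0o20060326051

Add column by column in base 8, right to left:
  6+3 = 1 carry 1
  4+0+1 = 5
  3+5 = 0 carry 1
  1+4+1 = 6
  7+3 = 2 carry 1
  7+3+1 = 3 carry 1
  1+6+1 = 0 carry 1
  0+5+1 = 6
  3+5 = 0 carry 1
  0+7+1 = 0 carry 1
  0+1+1 = 2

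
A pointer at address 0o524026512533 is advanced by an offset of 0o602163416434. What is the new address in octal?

Add column by column in base 8, right to left:
  3+4 = 7
  3+3 = 6
  5+4 = 1 carry 1
  2+6+1 = 1 carry 1
  1+1+1 = 3
  5+4 = 1 carry 1
  6+3+1 = 2 carry 1
  2+6+1 = 1 carry 1
  0+1+1 = 2
  4+2 = 6
  2+0 = 2
  5+6 = 3 carry 1
  final carry 1

0o1326212131167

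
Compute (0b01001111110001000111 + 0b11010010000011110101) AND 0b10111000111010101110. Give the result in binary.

0b100000110000101100

Add column by column in base 2, right to left:
  1+1 = 0 carry 1
  1+0+1 = 0 carry 1
  1+1+1 = 1 carry 1
  0+0+1 = 1
  0+1 = 1
  0+1 = 1
  1+1 = 0 carry 1
  0+1+1 = 0 carry 1
  0+0+1 = 1
  0+0 = 0
  1+0 = 1
  1+0 = 1
  1+0 = 1
  1+1 = 0 carry 1
  1+0+1 = 0 carry 1
  1+0+1 = 0 carry 1
  0+1+1 = 0 carry 1
  0+0+1 = 1
  1+1 = 0 carry 1
  0+1+1 = 0 carry 1
  final carry 1
Sum = 0b100100001110100111100; now AND with 0b10111000111010101110:
  100100001110100111100
& 010111000111010101110
= 000100000110000101100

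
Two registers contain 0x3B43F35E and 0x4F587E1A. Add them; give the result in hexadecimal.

Add column by column in base 16, right to left:
  E+A = 8 carry 1
  5+1+1 = 7
  3+E = 1 carry 1
  F+7+1 = 7 carry 1
  3+8+1 = C
  4+5 = 9
  B+F = A carry 1
  3+4+1 = 8

0x8A9C7178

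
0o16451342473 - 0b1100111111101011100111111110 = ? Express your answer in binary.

0b1100111101001110000101100111101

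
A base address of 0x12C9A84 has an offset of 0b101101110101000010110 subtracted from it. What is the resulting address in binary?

0b1000101011011000001101110

0x12C9A84 = 0b1001011001001101010000100 in binary.
Subtract column by column in base 2:
  0-0 → 0
  0-1 → 1 (borrow)
  1-1-1 → 1 (borrow)
  0-0-1 → 1 (borrow)
  0-1-1 → 0 (borrow)
  0-0-1 → 1 (borrow)
  0-0-1 → 1 (borrow)
  1-0-1 → 0
  0-0 → 0
  1-1 → 0
  0-0 → 0
  1-1 → 0
  1-0 → 1
  0-1 → 1 (borrow)
  0-1-1 → 0 (borrow)
  1-1-1 → 1 (borrow)
  0-0-1 → 1 (borrow)
  0-1-1 → 0 (borrow)
  1-1-1 → 1 (borrow)
  1-0-1 → 0
  0-1 → 1 (borrow)
  1-0-1 → 0
  0-0 → 0
  0-0 → 0
  1-0 → 1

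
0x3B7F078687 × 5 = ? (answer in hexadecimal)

Multiply each base-16 digit by 5, carrying:
  7×5 = 35 → write 3 carry 2
  8×5+2 = 42 → write A carry 2
  6×5+2 = 32 → write 0 carry 2
  8×5+2 = 42 → write A carry 2
  7×5+2 = 37 → write 5 carry 2
  0×5+2 = 2 → write 2
  F×5 = 75 → write B carry 4
  7×5+4 = 39 → write 7 carry 2
  B×5+2 = 57 → write 9 carry 3
  3×5+3 = 18 → write 2 carry 1
  remaining carry: 1

0x1297B25A0A3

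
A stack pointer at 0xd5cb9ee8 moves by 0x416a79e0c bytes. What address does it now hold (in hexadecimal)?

Add column by column in base 16, right to left:
  8+c = 4 carry 1
  e+0+1 = f
  e+e = c carry 1
  9+9+1 = 3 carry 1
  b+7+1 = 3 carry 1
  c+a+1 = 7 carry 1
  5+6+1 = c
  d+1 = e
  0+4 = 4

0x4ec733cf4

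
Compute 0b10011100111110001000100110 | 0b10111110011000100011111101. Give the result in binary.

0b10111110111110101011111111

OR bit by bit (1 where either bit is 1):
  10011100111110001000100110
| 10111110011000100011111101
= 10111110111110101011111111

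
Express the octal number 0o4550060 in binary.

0b100101101000000110000

Each octal digit is 3 bits: 4=100 5=101 5=101 0=000 0=000 6=110 0=000.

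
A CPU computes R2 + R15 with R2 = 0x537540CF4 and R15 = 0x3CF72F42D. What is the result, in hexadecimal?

Add column by column in base 16, right to left:
  4+D = 1 carry 1
  F+2+1 = 2 carry 1
  C+4+1 = 1 carry 1
  0+F+1 = 0 carry 1
  4+2+1 = 7
  5+7 = C
  7+F = 6 carry 1
  3+C+1 = 0 carry 1
  5+3+1 = 9

0x906C70121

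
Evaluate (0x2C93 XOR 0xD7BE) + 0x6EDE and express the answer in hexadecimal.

0x16A0B

First 0x2C93 XOR 0xD7BE = 0xFB2D.
Add column by column in base 16, right to left:
  D+E = B carry 1
  2+D+1 = 0 carry 1
  B+E+1 = A carry 1
  F+6+1 = 6 carry 1
  final carry 1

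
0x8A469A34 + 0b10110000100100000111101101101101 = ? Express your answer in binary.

0x8A469A34 = 0b10001010010001101001101000110100 in binary.
Add column by column in base 2, right to left:
  0+1 = 1
  0+0 = 0
  1+1 = 0 carry 1
  0+1+1 = 0 carry 1
  1+0+1 = 0 carry 1
  1+1+1 = 1 carry 1
  0+1+1 = 0 carry 1
  0+0+1 = 1
  0+1 = 1
  1+1 = 0 carry 1
  0+0+1 = 1
  1+1 = 0 carry 1
  1+1+1 = 1 carry 1
  0+1+1 = 0 carry 1
  0+1+1 = 0 carry 1
  1+0+1 = 0 carry 1
  0+0+1 = 1
  1+0 = 1
  1+0 = 1
  0+0 = 0
  0+1 = 1
  0+0 = 0
  1+0 = 1
  0+1 = 1
  0+0 = 0
  1+0 = 1
  0+0 = 0
  1+0 = 1
  0+1 = 1
  0+1 = 1
  0+0 = 0
  1+1 = 0 carry 1
  final carry 1

0b100111010110101110001010110100001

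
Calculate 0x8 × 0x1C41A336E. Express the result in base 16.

Multiply each base-16 digit by 8, carrying:
  E×8 = 112 → write 0 carry 7
  6×8+7 = 55 → write 7 carry 3
  3×8+3 = 27 → write B carry 1
  3×8+1 = 25 → write 9 carry 1
  A×8+1 = 81 → write 1 carry 5
  1×8+5 = 13 → write D
  4×8 = 32 → write 0 carry 2
  C×8+2 = 98 → write 2 carry 6
  1×8+6 = 14 → write E

0xE20D19B70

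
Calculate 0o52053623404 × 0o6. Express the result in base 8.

Multiply each base-8 digit by 6, carrying:
  4×6 = 24 → write 0 carry 3
  0×6+3 = 3 → write 3
  4×6 = 24 → write 0 carry 3
  3×6+3 = 21 → write 5 carry 2
  2×6+2 = 14 → write 6 carry 1
  6×6+1 = 37 → write 5 carry 4
  3×6+4 = 22 → write 6 carry 2
  5×6+2 = 32 → write 0 carry 4
  0×6+4 = 4 → write 4
  2×6 = 12 → write 4 carry 1
  5×6+1 = 31 → write 7 carry 3
  remaining carry: 3

0o374406565030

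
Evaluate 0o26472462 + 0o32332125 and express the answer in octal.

0o61024607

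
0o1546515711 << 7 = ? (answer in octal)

0o331523362200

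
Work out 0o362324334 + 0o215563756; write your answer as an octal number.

Add column by column in base 8, right to left:
  4+6 = 2 carry 1
  3+5+1 = 1 carry 1
  3+7+1 = 3 carry 1
  4+3+1 = 0 carry 1
  2+6+1 = 1 carry 1
  3+5+1 = 1 carry 1
  2+5+1 = 0 carry 1
  6+1+1 = 0 carry 1
  3+2+1 = 6

0o600110312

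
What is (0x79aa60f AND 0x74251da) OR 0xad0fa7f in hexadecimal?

0xfd2fa7f

0x79aa60f AND 0x74251da = 0x702000a.
Then OR with 0xad0fa7f.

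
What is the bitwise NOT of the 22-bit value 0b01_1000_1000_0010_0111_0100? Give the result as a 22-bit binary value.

0b1001110111110110001011

Invert each bit: 0110001000001001110100 → 1001110111110110001011.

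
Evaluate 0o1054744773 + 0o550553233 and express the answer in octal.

0o1625520226

Add column by column in base 8, right to left:
  3+3 = 6
  7+3 = 2 carry 1
  7+2+1 = 2 carry 1
  4+3+1 = 0 carry 1
  4+5+1 = 2 carry 1
  7+5+1 = 5 carry 1
  4+0+1 = 5
  5+5 = 2 carry 1
  0+5+1 = 6
  1+0 = 1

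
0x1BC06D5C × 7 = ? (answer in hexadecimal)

0xC242FD84

Multiply each base-16 digit by 7, carrying:
  C×7 = 84 → write 4 carry 5
  5×7+5 = 40 → write 8 carry 2
  D×7+2 = 93 → write D carry 5
  6×7+5 = 47 → write F carry 2
  0×7+2 = 2 → write 2
  C×7 = 84 → write 4 carry 5
  B×7+5 = 82 → write 2 carry 5
  1×7+5 = 12 → write C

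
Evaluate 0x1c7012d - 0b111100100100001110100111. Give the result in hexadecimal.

0b111100100100001110100111 = 0xf243a7 in hexadecimal.
Subtract column by column in base 16:
  d-7 → 6
  2-a → 8 (borrow)
  1-3-1 → d (borrow)
  0-4-1 → b (borrow)
  7-2-1 → 4
  c-f → d (borrow)
  1-0-1 → 0

0xd4bd86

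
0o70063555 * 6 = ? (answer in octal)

Multiply each base-8 digit by 6, carrying:
  5×6 = 30 → write 6 carry 3
  5×6+3 = 33 → write 1 carry 4
  5×6+4 = 34 → write 2 carry 4
  3×6+4 = 22 → write 6 carry 2
  6×6+2 = 38 → write 6 carry 4
  0×6+4 = 4 → write 4
  0×6 = 0 → write 0
  7×6 = 42 → write 2 carry 5
  remaining carry: 5

0o520466216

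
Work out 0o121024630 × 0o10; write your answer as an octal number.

Multiply each base-8 digit by 8, carrying:
  0×8 = 0 → write 0
  3×8 = 24 → write 0 carry 3
  6×8+3 = 51 → write 3 carry 6
  4×8+6 = 38 → write 6 carry 4
  2×8+4 = 20 → write 4 carry 2
  0×8+2 = 2 → write 2
  1×8 = 8 → write 0 carry 1
  2×8+1 = 17 → write 1 carry 2
  1×8+2 = 10 → write 2 carry 1
  remaining carry: 1

0o1210246300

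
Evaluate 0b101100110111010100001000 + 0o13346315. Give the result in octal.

0o70240725

0b101100110111010100001000 = 0o54672410 in octal.
Add column by column in base 8, right to left:
  0+5 = 5
  1+1 = 2
  4+3 = 7
  2+6 = 0 carry 1
  7+4+1 = 4 carry 1
  6+3+1 = 2 carry 1
  4+3+1 = 0 carry 1
  5+1+1 = 7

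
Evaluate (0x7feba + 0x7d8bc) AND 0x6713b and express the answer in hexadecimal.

Add column by column in base 16, right to left:
  a+c = 6 carry 1
  b+b+1 = 7 carry 1
  e+8+1 = 7 carry 1
  f+d+1 = d carry 1
  7+7+1 = f
Sum = 0xfd776; now AND with 0x6713b:
  f&6=6, d&7=5, 7&1=1, 7&3=3, 6&b=2

0x65132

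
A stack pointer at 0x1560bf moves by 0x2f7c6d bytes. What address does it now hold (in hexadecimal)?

0x44dd2c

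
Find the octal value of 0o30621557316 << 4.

4 bits is not a whole number of base-8 digits; in binary: 11000110010001101101111011001110 << 4 = 110001100100011011011110110011100000.

0o614433366340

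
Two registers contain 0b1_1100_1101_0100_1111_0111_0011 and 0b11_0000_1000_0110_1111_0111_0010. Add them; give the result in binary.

Add column by column in base 2, right to left:
  1+0 = 1
  1+1 = 0 carry 1
  0+0+1 = 1
  0+0 = 0
  1+1 = 0 carry 1
  1+1+1 = 1 carry 1
  1+1+1 = 1 carry 1
  0+0+1 = 1
  1+1 = 0 carry 1
  1+1+1 = 1 carry 1
  1+1+1 = 1 carry 1
  1+1+1 = 1 carry 1
  0+0+1 = 1
  0+1 = 1
  1+1 = 0 carry 1
  0+0+1 = 1
  1+0 = 1
  0+0 = 0
  1+0 = 1
  1+1 = 0 carry 1
  0+0+1 = 1
  0+0 = 0
  1+0 = 1
  1+0 = 1
  1+1 = 0 carry 1
  0+1+1 = 0 carry 1
  final carry 1

0b100110101011011111011100101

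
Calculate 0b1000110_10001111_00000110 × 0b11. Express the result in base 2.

0b110100111010110100010010

Multiply each base-2 digit by 3, carrying:
  0×3 = 0 → write 0
  1×3 = 3 → write 1 carry 1
  1×3+1 = 4 → write 0 carry 2
  0×3+2 = 2 → write 0 carry 1
  0×3+1 = 1 → write 1
  0×3 = 0 → write 0
  0×3 = 0 → write 0
  0×3 = 0 → write 0
  1×3 = 3 → write 1 carry 1
  1×3+1 = 4 → write 0 carry 2
  1×3+2 = 5 → write 1 carry 2
  1×3+2 = 5 → write 1 carry 2
  0×3+2 = 2 → write 0 carry 1
  0×3+1 = 1 → write 1
  0×3 = 0 → write 0
  1×3 = 3 → write 1 carry 1
  0×3+1 = 1 → write 1
  1×3 = 3 → write 1 carry 1
  1×3+1 = 4 → write 0 carry 2
  0×3+2 = 2 → write 0 carry 1
  0×3+1 = 1 → write 1
  0×3 = 0 → write 0
  1×3 = 3 → write 1 carry 1
  remaining carry: 1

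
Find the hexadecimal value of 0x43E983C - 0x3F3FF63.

0x4A98D9

Subtract column by column in base 16:
  C-3 → 9
  3-6 → D (borrow)
  8-F-1 → 8 (borrow)
  9-F-1 → 9 (borrow)
  E-3-1 → A
  3-F → 4 (borrow)
  4-3-1 → 0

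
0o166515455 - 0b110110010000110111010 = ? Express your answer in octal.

0b110110010000110111010 = 0o6620672 in octal.
Subtract column by column in base 8:
  5-2 → 3
  5-7 → 6 (borrow)
  4-6-1 → 5 (borrow)
  5-0-1 → 4
  1-2 → 7 (borrow)
  5-6-1 → 6 (borrow)
  6-6-1 → 7 (borrow)
  6-0-1 → 5
  1-0 → 1

0o157674563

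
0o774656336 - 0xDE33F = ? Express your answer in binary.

0b111111001010111100110011111

0o774656336 = 0b111111100110101110011011110 in binary.
0xDE33F = 0b11011110001100111111 in binary.
Subtract column by column in base 2:
  0-1 → 1 (borrow)
  1-1-1 → 1 (borrow)
  1-1-1 → 1 (borrow)
  1-1-1 → 1 (borrow)
  1-1-1 → 1 (borrow)
  0-1-1 → 0 (borrow)
  1-0-1 → 0
  1-0 → 1
  0-1 → 1 (borrow)
  0-1-1 → 0 (borrow)
  1-0-1 → 0
  1-0 → 1
  1-0 → 1
  0-1 → 1 (borrow)
  1-1-1 → 1 (borrow)
  0-1-1 → 0 (borrow)
  1-1-1 → 1 (borrow)
  1-0-1 → 0
  0-1 → 1 (borrow)
  0-1-1 → 0 (borrow)
  1-0-1 → 0
  1-0 → 1
  1-0 → 1
  1-0 → 1
  1-0 → 1
  1-0 → 1
  1-0 → 1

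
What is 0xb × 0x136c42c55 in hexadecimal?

0xd5a6de7a7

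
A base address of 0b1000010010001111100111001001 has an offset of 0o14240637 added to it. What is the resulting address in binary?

0o14240637 = 0b1100010100000110011111 in binary.
Add column by column in base 2, right to left:
  1+1 = 0 carry 1
  0+1+1 = 0 carry 1
  0+1+1 = 0 carry 1
  1+1+1 = 1 carry 1
  0+1+1 = 0 carry 1
  0+0+1 = 1
  1+0 = 1
  1+1 = 0 carry 1
  1+1+1 = 1 carry 1
  0+0+1 = 1
  0+0 = 0
  1+0 = 1
  1+0 = 1
  1+0 = 1
  1+1 = 0 carry 1
  1+0+1 = 0 carry 1
  0+1+1 = 0 carry 1
  0+0+1 = 1
  0+0 = 0
  1+0 = 1
  0+1 = 1
  0+1 = 1
  1+0 = 1
  0+0 = 0
  0+0 = 0
  0+0 = 0
  0+0 = 0
  1+0 = 1

0b1000011110100011101101101000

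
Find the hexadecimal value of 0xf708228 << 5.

5 bits is not a whole number of base-16 digits; in binary: 1111011100001000001000101000 << 5 = 111101110000100000100010100000000.

0x1ee104500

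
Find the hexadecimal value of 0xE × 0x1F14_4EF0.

Multiply each base-16 digit by 14, carrying:
  0×14 = 0 → write 0
  F×14 = 210 → write 2 carry 13
  E×14+13 = 209 → write 1 carry 13
  4×14+13 = 69 → write 5 carry 4
  4×14+4 = 60 → write C carry 3
  1×14+3 = 17 → write 1 carry 1
  F×14+1 = 211 → write 3 carry 13
  1×14+13 = 27 → write B carry 1
  remaining carry: 1

0x1B31C5120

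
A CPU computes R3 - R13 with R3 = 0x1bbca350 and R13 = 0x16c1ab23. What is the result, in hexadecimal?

Subtract column by column in base 16:
  0-3 → d (borrow)
  5-2-1 → 2
  3-b → 8 (borrow)
  a-a-1 → f (borrow)
  c-1-1 → a
  b-c → f (borrow)
  b-6-1 → 4
  1-1 → 0

0x4faf82d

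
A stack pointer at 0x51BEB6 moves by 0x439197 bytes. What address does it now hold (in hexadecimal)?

0x95504D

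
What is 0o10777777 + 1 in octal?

0o11000000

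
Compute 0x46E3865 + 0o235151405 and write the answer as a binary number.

0x46E3865 = 0b100011011100011100001100101 in binary.
0o235151405 = 0b10011101001101001100000101 in binary.
Add column by column in base 2, right to left:
  1+1 = 0 carry 1
  0+0+1 = 1
  1+1 = 0 carry 1
  0+0+1 = 1
  0+0 = 0
  1+0 = 1
  1+0 = 1
  0+0 = 0
  0+1 = 1
  0+1 = 1
  0+0 = 0
  1+0 = 1
  1+1 = 0 carry 1
  1+0+1 = 0 carry 1
  0+1+1 = 0 carry 1
  0+1+1 = 0 carry 1
  0+0+1 = 1
  1+0 = 1
  1+1 = 0 carry 1
  1+0+1 = 0 carry 1
  0+1+1 = 0 carry 1
  1+1+1 = 1 carry 1
  1+1+1 = 1 carry 1
  0+0+1 = 1
  0+0 = 0
  0+1 = 1
  1+0 = 1

0b110111000110000101101101010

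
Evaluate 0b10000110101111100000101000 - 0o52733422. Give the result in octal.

0o133640426

0b10000110101111100000101000 = 0o206574050 in octal.
Subtract column by column in base 8:
  0-2 → 6 (borrow)
  5-2-1 → 2
  0-4 → 4 (borrow)
  4-3-1 → 0
  7-3 → 4
  5-7 → 6 (borrow)
  6-2-1 → 3
  0-5 → 3 (borrow)
  2-0-1 → 1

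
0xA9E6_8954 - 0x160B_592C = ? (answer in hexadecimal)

Subtract column by column in base 16:
  4-C → 8 (borrow)
  5-2-1 → 2
  9-9 → 0
  8-5 → 3
  6-B → B (borrow)
  E-0-1 → D
  9-6 → 3
  A-1 → 9

0x93DB3028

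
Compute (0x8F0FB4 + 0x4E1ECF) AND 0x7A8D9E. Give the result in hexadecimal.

Add column by column in base 16, right to left:
  4+F = 3 carry 1
  B+C+1 = 8 carry 1
  F+E+1 = E carry 1
  0+1+1 = 2
  F+E = D carry 1
  8+4+1 = D
Sum = 0xDD2E83; now AND with 0x7A8D9E:
  D&7=5, D&A=8, 2&8=0, E&D=C, 8&9=8, 3&E=2

0x580C82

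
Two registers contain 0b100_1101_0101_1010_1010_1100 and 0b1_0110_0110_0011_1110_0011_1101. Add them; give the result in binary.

0b1101100111001100011101001

Add column by column in base 2, right to left:
  0+1 = 1
  0+0 = 0
  1+1 = 0 carry 1
  1+1+1 = 1 carry 1
  0+1+1 = 0 carry 1
  1+1+1 = 1 carry 1
  0+0+1 = 1
  1+0 = 1
  0+0 = 0
  1+1 = 0 carry 1
  0+1+1 = 0 carry 1
  1+1+1 = 1 carry 1
  1+1+1 = 1 carry 1
  0+1+1 = 0 carry 1
  1+0+1 = 0 carry 1
  0+0+1 = 1
  1+0 = 1
  0+1 = 1
  1+1 = 0 carry 1
  1+0+1 = 0 carry 1
  0+0+1 = 1
  0+1 = 1
  1+1 = 0 carry 1
  0+0+1 = 1
  0+1 = 1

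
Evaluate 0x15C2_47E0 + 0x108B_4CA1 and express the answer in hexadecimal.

Add column by column in base 16, right to left:
  0+1 = 1
  E+A = 8 carry 1
  7+C+1 = 4 carry 1
  4+4+1 = 9
  2+B = D
  C+8 = 4 carry 1
  5+0+1 = 6
  1+1 = 2

0x264D9481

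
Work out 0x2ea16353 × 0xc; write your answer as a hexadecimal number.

0x22f90a7e4

Multiply each base-16 digit by 12, carrying:
  3×12 = 36 → write 4 carry 2
  5×12+2 = 62 → write e carry 3
  3×12+3 = 39 → write 7 carry 2
  6×12+2 = 74 → write a carry 4
  1×12+4 = 16 → write 0 carry 1
  a×12+1 = 121 → write 9 carry 7
  e×12+7 = 175 → write f carry 10
  2×12+10 = 34 → write 2 carry 2
  remaining carry: 2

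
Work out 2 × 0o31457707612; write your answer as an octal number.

Multiply each base-8 digit by 2, carrying:
  2×2 = 4 → write 4
  1×2 = 2 → write 2
  6×2 = 12 → write 4 carry 1
  7×2+1 = 15 → write 7 carry 1
  0×2+1 = 1 → write 1
  7×2 = 14 → write 6 carry 1
  7×2+1 = 15 → write 7 carry 1
  5×2+1 = 11 → write 3 carry 1
  4×2+1 = 9 → write 1 carry 1
  1×2+1 = 3 → write 3
  3×2 = 6 → write 6

0o63137617424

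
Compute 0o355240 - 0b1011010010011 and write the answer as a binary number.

0o355240 = 0b11101101010100000 in binary.
Subtract column by column in base 2:
  0-1 → 1 (borrow)
  0-1-1 → 0 (borrow)
  0-0-1 → 1 (borrow)
  0-0-1 → 1 (borrow)
  0-1-1 → 0 (borrow)
  1-0-1 → 0
  0-0 → 0
  1-1 → 0
  0-0 → 0
  1-1 → 0
  0-1 → 1 (borrow)
  1-0-1 → 0
  1-1 → 0
  0-0 → 0
  1-0 → 1
  1-0 → 1
  1-0 → 1

0b11100010000001101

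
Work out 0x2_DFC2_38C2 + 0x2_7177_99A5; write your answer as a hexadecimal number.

Add column by column in base 16, right to left:
  2+5 = 7
  C+A = 6 carry 1
  8+9+1 = 2 carry 1
  3+9+1 = D
  2+7 = 9
  C+7 = 3 carry 1
  F+1+1 = 1 carry 1
  D+7+1 = 5 carry 1
  2+2+1 = 5

0x55139D267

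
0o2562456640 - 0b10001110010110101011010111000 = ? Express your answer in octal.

0o377603350

0b10001110010110101011010111000 = 0o2162653270 in octal.
Subtract column by column in base 8:
  0-0 → 0
  4-7 → 5 (borrow)
  6-2-1 → 3
  6-3 → 3
  5-5 → 0
  4-6 → 6 (borrow)
  2-2-1 → 7 (borrow)
  6-6-1 → 7 (borrow)
  5-1-1 → 3
  2-2 → 0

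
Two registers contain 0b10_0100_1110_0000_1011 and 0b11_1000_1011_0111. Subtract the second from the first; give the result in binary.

0b100001010101010100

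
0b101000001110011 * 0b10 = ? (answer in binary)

Multiply each base-2 digit by 2, carrying:
  1×2 = 2 → write 0 carry 1
  1×2+1 = 3 → write 1 carry 1
  0×2+1 = 1 → write 1
  0×2 = 0 → write 0
  1×2 = 2 → write 0 carry 1
  1×2+1 = 3 → write 1 carry 1
  1×2+1 = 3 → write 1 carry 1
  0×2+1 = 1 → write 1
  0×2 = 0 → write 0
  0×2 = 0 → write 0
  0×2 = 0 → write 0
  0×2 = 0 → write 0
  1×2 = 2 → write 0 carry 1
  0×2+1 = 1 → write 1
  1×2 = 2 → write 0 carry 1
  remaining carry: 1

0b1010000011100110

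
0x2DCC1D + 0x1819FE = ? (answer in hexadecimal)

0x45E61B

Add column by column in base 16, right to left:
  D+E = B carry 1
  1+F+1 = 1 carry 1
  C+9+1 = 6 carry 1
  C+1+1 = E
  D+8 = 5 carry 1
  2+1+1 = 4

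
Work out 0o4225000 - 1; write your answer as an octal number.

0o4224777

The trailing 3 digits are 0, so subtracting 1 borrows through: they become 7 and the next digit up decrements.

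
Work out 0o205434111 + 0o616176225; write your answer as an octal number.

Add column by column in base 8, right to left:
  1+5 = 6
  1+2 = 3
  1+2 = 3
  4+6 = 2 carry 1
  3+7+1 = 3 carry 1
  4+1+1 = 6
  5+6 = 3 carry 1
  0+1+1 = 2
  2+6 = 0 carry 1
  final carry 1

0o1023632336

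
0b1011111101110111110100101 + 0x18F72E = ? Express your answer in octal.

0b1011111101110111110100101 = 0o137567645 in octal.
0x18F72E = 0o6173456 in octal.
Add column by column in base 8, right to left:
  5+6 = 3 carry 1
  4+5+1 = 2 carry 1
  6+4+1 = 3 carry 1
  7+3+1 = 3 carry 1
  6+7+1 = 6 carry 1
  5+1+1 = 7
  7+6 = 5 carry 1
  3+0+1 = 4
  1+0 = 1

0o145763323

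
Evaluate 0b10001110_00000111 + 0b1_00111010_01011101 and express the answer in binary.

Add column by column in base 2, right to left:
  1+1 = 0 carry 1
  1+0+1 = 0 carry 1
  1+1+1 = 1 carry 1
  0+1+1 = 0 carry 1
  0+1+1 = 0 carry 1
  0+0+1 = 1
  0+1 = 1
  0+0 = 0
  0+0 = 0
  1+1 = 0 carry 1
  1+0+1 = 0 carry 1
  1+1+1 = 1 carry 1
  0+1+1 = 0 carry 1
  0+1+1 = 0 carry 1
  0+0+1 = 1
  1+0 = 1
  0+1 = 1

0b11100100001100100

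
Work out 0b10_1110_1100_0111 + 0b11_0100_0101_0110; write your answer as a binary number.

Add column by column in base 2, right to left:
  1+0 = 1
  1+1 = 0 carry 1
  1+1+1 = 1 carry 1
  0+0+1 = 1
  0+1 = 1
  0+0 = 0
  1+1 = 0 carry 1
  1+0+1 = 0 carry 1
  0+0+1 = 1
  1+0 = 1
  1+1 = 0 carry 1
  1+0+1 = 0 carry 1
  0+1+1 = 0 carry 1
  1+1+1 = 1 carry 1
  final carry 1

0b110001100011101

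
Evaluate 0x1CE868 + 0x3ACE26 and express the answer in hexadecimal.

0x57B68E

Add column by column in base 16, right to left:
  8+6 = E
  6+2 = 8
  8+E = 6 carry 1
  E+C+1 = B carry 1
  C+A+1 = 7 carry 1
  1+3+1 = 5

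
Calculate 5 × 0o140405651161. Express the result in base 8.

0o742435116065

Multiply each base-8 digit by 5, carrying:
  1×5 = 5 → write 5
  6×5 = 30 → write 6 carry 3
  1×5+3 = 8 → write 0 carry 1
  1×5+1 = 6 → write 6
  5×5 = 25 → write 1 carry 3
  6×5+3 = 33 → write 1 carry 4
  5×5+4 = 29 → write 5 carry 3
  0×5+3 = 3 → write 3
  4×5 = 20 → write 4 carry 2
  0×5+2 = 2 → write 2
  4×5 = 20 → write 4 carry 2
  1×5+2 = 7 → write 7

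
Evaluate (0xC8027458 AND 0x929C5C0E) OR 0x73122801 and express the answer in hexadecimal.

0xF3127C09

0xC8027458 AND 0x929C5C0E = 0x80005408.
Then OR with 0x73122801.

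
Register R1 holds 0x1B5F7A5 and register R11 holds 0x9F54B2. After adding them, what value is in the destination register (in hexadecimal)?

0x2554C57

Add column by column in base 16, right to left:
  5+2 = 7
  A+B = 5 carry 1
  7+4+1 = C
  F+5 = 4 carry 1
  5+F+1 = 5 carry 1
  B+9+1 = 5 carry 1
  1+0+1 = 2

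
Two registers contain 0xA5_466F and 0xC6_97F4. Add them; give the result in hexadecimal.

Add column by column in base 16, right to left:
  F+4 = 3 carry 1
  6+F+1 = 6 carry 1
  6+7+1 = E
  4+9 = D
  5+6 = B
  A+C = 6 carry 1
  final carry 1

0x16BDE63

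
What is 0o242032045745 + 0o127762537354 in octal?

0o372014605321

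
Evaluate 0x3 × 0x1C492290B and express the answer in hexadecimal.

0x54DB67B21

Multiply each base-16 digit by 3, carrying:
  B×3 = 33 → write 1 carry 2
  0×3+2 = 2 → write 2
  9×3 = 27 → write B carry 1
  2×3+1 = 7 → write 7
  2×3 = 6 → write 6
  9×3 = 27 → write B carry 1
  4×3+1 = 13 → write D
  C×3 = 36 → write 4 carry 2
  1×3+2 = 5 → write 5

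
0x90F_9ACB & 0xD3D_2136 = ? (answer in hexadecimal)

0x90D0002

AND each hex digit independently (no carries):
  9&D=9, 0&3=0, F&D=D, 9&2=0, A&1=0, C&3=0, B&6=2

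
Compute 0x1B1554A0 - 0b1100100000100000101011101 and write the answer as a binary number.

0b11001100001010001001101000011

0x1B1554A0 = 0b11011000101010101010010100000 in binary.
Subtract column by column in base 2:
  0-1 → 1 (borrow)
  0-0-1 → 1 (borrow)
  0-1-1 → 0 (borrow)
  0-1-1 → 0 (borrow)
  0-1-1 → 0 (borrow)
  1-0-1 → 0
  0-1 → 1 (borrow)
  1-0-1 → 0
  0-1 → 1 (borrow)
  0-0-1 → 1 (borrow)
  1-0-1 → 0
  0-0 → 0
  1-0 → 1
  0-0 → 0
  1-1 → 0
  0-0 → 0
  1-0 → 1
  0-0 → 0
  1-0 → 1
  0-0 → 0
  1-1 → 0
  0-0 → 0
  0-0 → 0
  0-1 → 1 (borrow)
  1-1-1 → 1 (borrow)
  1-0-1 → 0
  0-0 → 0
  1-0 → 1
  1-0 → 1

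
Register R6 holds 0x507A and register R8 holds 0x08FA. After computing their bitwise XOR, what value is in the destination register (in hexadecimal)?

XOR each hex digit independently (no carries):
  5^0=5, 0^8=8, 7^F=8, A^A=0

0x5880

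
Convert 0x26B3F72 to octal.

0o232637562

Expand each hex digit to 4 bits: 2=0010 6=0110 B=1011 3=0011 F=1111 7=0111 2=0010.
Group the bits in threes: 010 011 010 110 011 111 101 110 010 → 232637562.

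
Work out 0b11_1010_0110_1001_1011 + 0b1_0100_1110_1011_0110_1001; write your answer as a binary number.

0b110001001001000000100

Add column by column in base 2, right to left:
  1+1 = 0 carry 1
  1+0+1 = 0 carry 1
  0+0+1 = 1
  1+1 = 0 carry 1
  1+0+1 = 0 carry 1
  0+1+1 = 0 carry 1
  0+1+1 = 0 carry 1
  1+0+1 = 0 carry 1
  0+1+1 = 0 carry 1
  1+1+1 = 1 carry 1
  1+0+1 = 0 carry 1
  0+1+1 = 0 carry 1
  0+0+1 = 1
  1+1 = 0 carry 1
  0+1+1 = 0 carry 1
  1+1+1 = 1 carry 1
  1+0+1 = 0 carry 1
  1+0+1 = 0 carry 1
  0+1+1 = 0 carry 1
  0+0+1 = 1
  0+1 = 1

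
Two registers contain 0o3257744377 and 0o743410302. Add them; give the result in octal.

0o4223354701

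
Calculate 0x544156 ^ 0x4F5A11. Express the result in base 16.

0x1B1B47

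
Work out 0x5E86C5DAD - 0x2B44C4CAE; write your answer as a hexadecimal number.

Subtract column by column in base 16:
  D-E → F (borrow)
  A-A-1 → F (borrow)
  D-C-1 → 0
  5-4 → 1
  C-C → 0
  6-4 → 2
  8-4 → 4
  E-B → 3
  5-2 → 3

0x3342010FF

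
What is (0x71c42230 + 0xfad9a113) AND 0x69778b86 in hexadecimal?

Add column by column in base 16, right to left:
  0+3 = 3
  3+1 = 4
  2+1 = 3
  2+a = c
  4+9 = d
  c+d = 9 carry 1
  1+a+1 = c
  7+f = 6 carry 1
  final carry 1
Sum = 0x16c9dc343; now AND with 0x69778b86:
  1&0=0, 6&6=6, c&9=8, 9&7=1, d&7=5, c&8=8, 3&b=3, 4&8=0, 3&6=2

0x68158302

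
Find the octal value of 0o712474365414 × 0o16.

Multiply each base-8 digit by 14, carrying:
  4×14 = 56 → write 0 carry 7
  1×14+7 = 21 → write 5 carry 2
  4×14+2 = 58 → write 2 carry 7
  5×14+7 = 77 → write 5 carry 9
  6×14+9 = 93 → write 5 carry 11
  3×14+11 = 53 → write 5 carry 6
  4×14+6 = 62 → write 6 carry 7
  7×14+7 = 105 → write 1 carry 13
  4×14+13 = 69 → write 5 carry 8
  2×14+8 = 36 → write 4 carry 4
  1×14+4 = 18 → write 2 carry 2
  7×14+2 = 100 → write 4 carry 12
  remaining carry: 14

0o14424516555250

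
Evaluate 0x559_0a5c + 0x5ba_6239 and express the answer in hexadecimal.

Add column by column in base 16, right to left:
  c+9 = 5 carry 1
  5+3+1 = 9
  a+2 = c
  0+6 = 6
  9+a = 3 carry 1
  5+b+1 = 1 carry 1
  5+5+1 = b

0xb136c95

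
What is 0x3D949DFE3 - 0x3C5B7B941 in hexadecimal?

0x139226A2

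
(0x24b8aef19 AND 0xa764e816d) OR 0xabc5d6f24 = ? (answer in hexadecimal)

0x24b8aef19 AND 0xa764e816d = 0x2420a8109.
Then OR with 0xabc5d6f24.

0xafe5fef2d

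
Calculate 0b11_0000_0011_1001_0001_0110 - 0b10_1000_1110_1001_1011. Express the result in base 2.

0b1011011010101001111011

Subtract column by column in base 2:
  0-1 → 1 (borrow)
  1-1-1 → 1 (borrow)
  1-0-1 → 0
  0-1 → 1 (borrow)
  1-1-1 → 1 (borrow)
  0-0-1 → 1 (borrow)
  0-0-1 → 1 (borrow)
  0-1-1 → 0 (borrow)
  1-0-1 → 0
  0-1 → 1 (borrow)
  0-1-1 → 0 (borrow)
  1-1-1 → 1 (borrow)
  1-0-1 → 0
  1-0 → 1
  0-0 → 0
  0-1 → 1 (borrow)
  0-0-1 → 1 (borrow)
  0-1-1 → 0 (borrow)
  0-0-1 → 1 (borrow)
  0-0-1 → 1 (borrow)
  1-0-1 → 0
  1-0 → 1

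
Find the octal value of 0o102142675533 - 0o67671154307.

0o12251521224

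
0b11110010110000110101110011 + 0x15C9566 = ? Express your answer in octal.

0o511721331

0b11110010110000110101110011 = 0o362606563 in octal.
0x15C9566 = 0o127112546 in octal.
Add column by column in base 8, right to left:
  3+6 = 1 carry 1
  6+4+1 = 3 carry 1
  5+5+1 = 3 carry 1
  6+2+1 = 1 carry 1
  0+1+1 = 2
  6+1 = 7
  2+7 = 1 carry 1
  6+2+1 = 1 carry 1
  3+1+1 = 5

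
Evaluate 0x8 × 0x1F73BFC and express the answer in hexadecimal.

Multiply each base-16 digit by 8, carrying:
  C×8 = 96 → write 0 carry 6
  F×8+6 = 126 → write E carry 7
  B×8+7 = 95 → write F carry 5
  3×8+5 = 29 → write D carry 1
  7×8+1 = 57 → write 9 carry 3
  F×8+3 = 123 → write B carry 7
  1×8+7 = 15 → write F

0xFB9DFE0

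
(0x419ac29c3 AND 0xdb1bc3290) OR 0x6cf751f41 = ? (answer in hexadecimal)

0x6dffd3fc1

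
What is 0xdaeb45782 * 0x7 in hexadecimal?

Multiply each base-16 digit by 7, carrying:
  2×7 = 14 → write e
  8×7 = 56 → write 8 carry 3
  7×7+3 = 52 → write 4 carry 3
  5×7+3 = 38 → write 6 carry 2
  4×7+2 = 30 → write e carry 1
  b×7+1 = 78 → write e carry 4
  e×7+4 = 102 → write 6 carry 6
  a×7+6 = 76 → write c carry 4
  d×7+4 = 95 → write f carry 5
  remaining carry: 5

0x5fc6ee648e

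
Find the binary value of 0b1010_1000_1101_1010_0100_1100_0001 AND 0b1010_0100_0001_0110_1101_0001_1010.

AND bit by bit (1 only where both bits are 1):
  1010100011011010010011000001
& 1010010000010110110100011010
= 1010000000010010010000000000

0b1010000000010010010000000000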